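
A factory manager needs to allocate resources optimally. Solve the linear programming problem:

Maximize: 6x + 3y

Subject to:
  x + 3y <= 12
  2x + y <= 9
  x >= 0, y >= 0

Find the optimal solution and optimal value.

Feasible vertices: (0, 0), (0, 4), (3, 3), (9/2, 0)
Objective 6x + 3y at each:
  (0, 0): 0
  (0, 4): 12
  (3, 3): 27
  (9/2, 0): 27
Maximum is 27 at (3, 3).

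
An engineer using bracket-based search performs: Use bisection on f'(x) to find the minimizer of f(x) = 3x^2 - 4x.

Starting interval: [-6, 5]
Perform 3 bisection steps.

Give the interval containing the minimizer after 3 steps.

Finding critical point of f(x) = 3x^2 - 4x using bisection on f'(x) = 6x + -4.
f'(x) = 0 when x = 2/3.
Starting interval: [-6, 5]
Step 1: mid = -1/2, f'(mid) = -7, new interval = [-1/2, 5]
Step 2: mid = 9/4, f'(mid) = 19/2, new interval = [-1/2, 9/4]
Step 3: mid = 7/8, f'(mid) = 5/4, new interval = [-1/2, 7/8]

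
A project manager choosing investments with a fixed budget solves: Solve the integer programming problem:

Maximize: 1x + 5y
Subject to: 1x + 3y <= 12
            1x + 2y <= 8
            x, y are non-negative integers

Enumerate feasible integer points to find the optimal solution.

Constraint 1: 1x + 3y <= 12
Constraint 2: 1x + 2y <= 8
Feasible x range (need y >= 0): 0 <= x <= min(12/1, 8/1) => x in {0, ..., 8}.
Enumerate feasible integer points row by row (the coefficient of y is 5 > 0, so for each x the largest feasible y gives the best value):
  x = 0: y <= min((12 - 1*0)/3, (8 - 1*0)/2) => y in {0, ..., 4}; best 1*0 + 5*4 = 20
  x = 1: y <= min((12 - 1*1)/3, (8 - 1*1)/2) => y in {0, ..., 3}; best 1*1 + 5*3 = 16
  x = 2: y <= min((12 - 1*2)/3, (8 - 1*2)/2) => y in {0, ..., 3}; best 1*2 + 5*3 = 17
  x = 3: y <= min((12 - 1*3)/3, (8 - 1*3)/2) => y in {0, ..., 2}; best 1*3 + 5*2 = 13
  x = 4: y <= min((12 - 1*4)/3, (8 - 1*4)/2) => y in {0, ..., 2}; best 1*4 + 5*2 = 14
  x = 5: y <= min((12 - 1*5)/3, (8 - 1*5)/2) => y in {0, ..., 1}; best 1*5 + 5*1 = 10
  x = 6: y <= min((12 - 1*6)/3, (8 - 1*6)/2) => y in {0, ..., 1}; best 1*6 + 5*1 = 11
  x = 7: y <= min((12 - 1*7)/3, (8 - 1*7)/2) => y in {0}; best 1*7 + 5*0 = 7
  x = 8: y <= min((12 - 1*8)/3, (8 - 1*8)/2) => y in {0}; best 1*8 + 5*0 = 8
The maximum 1x + 5y = 20 is achieved at x = 0, y = 4.
Check: 1*0 + 3*4 = 12 <= 12 and 1*0 + 2*4 = 8 <= 8.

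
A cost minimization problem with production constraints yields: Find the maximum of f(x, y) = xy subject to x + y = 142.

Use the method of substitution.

Substitute y = 142 - x into f(x,y) = xy:
g(x) = x(142 - x) = 142x - x^2
g'(x) = 142 - 2x = 0  =>  x = 71
y = 142 - 71 = 71
Maximum value = 71 * 71 = 5041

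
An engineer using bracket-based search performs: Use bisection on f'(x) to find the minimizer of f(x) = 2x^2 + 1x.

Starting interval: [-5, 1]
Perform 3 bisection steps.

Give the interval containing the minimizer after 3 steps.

Finding critical point of f(x) = 2x^2 + 1x using bisection on f'(x) = 4x + 1.
f'(x) = 0 when x = -1/4.
Starting interval: [-5, 1]
Step 1: mid = -2, f'(mid) = -7, new interval = [-2, 1]
Step 2: mid = -1/2, f'(mid) = -1, new interval = [-1/2, 1]
Step 3: mid = 1/4, f'(mid) = 2, new interval = [-1/2, 1/4]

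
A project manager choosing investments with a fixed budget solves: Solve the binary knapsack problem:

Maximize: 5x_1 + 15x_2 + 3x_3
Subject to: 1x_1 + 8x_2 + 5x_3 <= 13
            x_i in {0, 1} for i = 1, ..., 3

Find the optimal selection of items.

Items: item 1 (v=5, w=1), item 2 (v=15, w=8), item 3 (v=3, w=5)
Capacity: 13
Checking all 8 subsets (w = total weight, v = total value):
  {}: w = 0, v = 0
  {1}: w = 1, v = 5
  {2}: w = 8, v = 15
  {3}: w = 5, v = 3
  {1, 2}: w = 9, v = 20
  {1, 3}: w = 6, v = 8
  {2, 3}: w = 13, v = 18
  {1, 2, 3}: w = 14 > 13, infeasible
Best feasible subset: items [1, 2]
Total weight: 9 <= 13, total value: 20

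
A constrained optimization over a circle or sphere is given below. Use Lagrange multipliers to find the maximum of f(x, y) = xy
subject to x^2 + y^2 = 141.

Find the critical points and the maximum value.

Lagrange conditions: y = 2*lambda*x and x = 2*lambda*y
If x = 0 then y = 0, violating the constraint, so x, y != 0.
Dividing: y/x = x/y => x^2 = y^2 => y = x or y = -x
Constraint: 2x^2 = 141 => x^2 = 141/2 => x = +/-sqrt(141/2)
Critical points: (sqrt(141/2), sqrt(141/2)), (-sqrt(141/2), -sqrt(141/2)), (sqrt(141/2), -sqrt(141/2)), (-sqrt(141/2), sqrt(141/2))
  y = x:  xy = x^2 = 141/2  at (sqrt(141/2), sqrt(141/2)) and (-sqrt(141/2), -sqrt(141/2))
  y = -x: xy = -x^2 = -141/2 at (sqrt(141/2), -sqrt(141/2)) and (-sqrt(141/2), sqrt(141/2))
Maximum xy = 141/2 at (sqrt(141/2), sqrt(141/2)) and (-sqrt(141/2), -sqrt(141/2))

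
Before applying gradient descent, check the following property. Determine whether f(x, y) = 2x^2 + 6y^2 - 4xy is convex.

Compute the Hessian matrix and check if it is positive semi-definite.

f(x,y) = 2x^2 + 6y^2 - 4xy
Hessian H = [[4, -4], [-4, 12]]
trace(H) = 16, det(H) = 32
Eigenvalues: (16 +/- sqrt(128)) / 2 = 13.66, 2.343
Since both eigenvalues > 0, f is convex.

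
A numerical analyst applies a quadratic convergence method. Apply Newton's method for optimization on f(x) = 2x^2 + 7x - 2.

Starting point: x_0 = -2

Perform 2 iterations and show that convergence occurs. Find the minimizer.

f(x) = 2x^2 + 7x - 2, f'(x) = 4x + (7), f''(x) = 4
Step 1: f'(-2) = -1, x_1 = -2 - -1/4 = -7/4
Step 2: f'(-7/4) = 0, x_2 = -7/4 (converged)
Newton's method converges in 1 step for quadratics.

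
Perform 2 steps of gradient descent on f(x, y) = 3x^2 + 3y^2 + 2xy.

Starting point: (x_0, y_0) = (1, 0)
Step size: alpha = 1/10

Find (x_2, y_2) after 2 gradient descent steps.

f(x,y) = 3x^2 + 3y^2 + 2xy
grad_x = 6x + 2y, grad_y = 6y + 2x
Step 1: grad = (6, 2), (2/5, -1/5)
Step 2: grad = (2, -2/5), (1/5, -4/25)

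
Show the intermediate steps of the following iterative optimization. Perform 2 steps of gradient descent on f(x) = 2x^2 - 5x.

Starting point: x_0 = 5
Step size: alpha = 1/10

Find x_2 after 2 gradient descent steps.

f(x) = 2x^2 - 5x, f'(x) = 4x + (-5)
Step 1: f'(5) = 15, x_1 = 5 - 1/10 * 15 = 7/2
Step 2: f'(7/2) = 9, x_2 = 7/2 - 1/10 * 9 = 13/5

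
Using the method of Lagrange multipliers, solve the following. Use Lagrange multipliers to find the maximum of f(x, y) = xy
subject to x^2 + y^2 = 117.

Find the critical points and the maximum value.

Lagrange conditions: y = 2*lambda*x and x = 2*lambda*y
If x = 0 then y = 0, violating the constraint, so x, y != 0.
Dividing: y/x = x/y => x^2 = y^2 => y = x or y = -x
Constraint: 2x^2 = 117 => x^2 = 117/2 => x = +/-sqrt(117/2)
Critical points: (sqrt(117/2), sqrt(117/2)), (-sqrt(117/2), -sqrt(117/2)), (sqrt(117/2), -sqrt(117/2)), (-sqrt(117/2), sqrt(117/2))
  y = x:  xy = x^2 = 117/2  at (sqrt(117/2), sqrt(117/2)) and (-sqrt(117/2), -sqrt(117/2))
  y = -x: xy = -x^2 = -117/2 at (sqrt(117/2), -sqrt(117/2)) and (-sqrt(117/2), sqrt(117/2))
Maximum xy = 117/2 at (sqrt(117/2), sqrt(117/2)) and (-sqrt(117/2), -sqrt(117/2))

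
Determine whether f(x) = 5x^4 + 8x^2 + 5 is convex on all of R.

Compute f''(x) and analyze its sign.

f(x) = 5x^4 + 8x^2 + 5
f'(x) = 20x^3 + 16x
f''(x) = 60x^2 + 16
f''(x) = 60x^2 + 16 >= 16 > 0 for all x
Therefore, f is convex on R.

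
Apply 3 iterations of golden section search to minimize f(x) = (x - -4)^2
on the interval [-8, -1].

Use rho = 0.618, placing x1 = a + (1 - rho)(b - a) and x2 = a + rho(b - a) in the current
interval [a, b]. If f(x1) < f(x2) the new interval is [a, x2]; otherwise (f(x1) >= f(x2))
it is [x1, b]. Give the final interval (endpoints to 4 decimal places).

Golden section search for min of f(x) = (x - -4)^2 on [-8, -1].
Each step: x1 = a + (1 - rho)(b - a), x2 = a + rho(b - a); if f(x1) < f(x2) keep [a, x2], otherwise keep [x1, b].
Step 1: [-8.0000, -1.0000], x1=-5.3260 (f=1.7583), x2=-3.6740 (f=0.1063); f(x1) > f(x2) => keep [-5.3260, -1.0000]
Step 2: [-5.3260, -1.0000], x1=-3.6735 (f=0.1066), x2=-2.6525 (f=1.8157); f(x1) < f(x2) => keep [-5.3260, -2.6525]
Step 3: [-5.3260, -2.6525], x1=-4.3047 (f=0.0929), x2=-3.6738 (f=0.1064); f(x1) < f(x2) => keep [-5.3260, -3.6738]
Final interval: [-5.3260, -3.6738]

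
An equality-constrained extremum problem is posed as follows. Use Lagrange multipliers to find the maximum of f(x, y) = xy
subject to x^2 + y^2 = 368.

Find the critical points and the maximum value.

Lagrange conditions: y = 2*lambda*x and x = 2*lambda*y
If x = 0 then y = 0, violating the constraint, so x, y != 0.
Dividing: y/x = x/y => x^2 = y^2 => y = x or y = -x
Constraint: 2x^2 = 368 => x^2 = 184 => x = +/-sqrt(184)
Critical points: (sqrt(184), sqrt(184)), (-sqrt(184), -sqrt(184)), (sqrt(184), -sqrt(184)), (-sqrt(184), sqrt(184))
  y = x:  xy = x^2 = 184  at (sqrt(184), sqrt(184)) and (-sqrt(184), -sqrt(184))
  y = -x: xy = -x^2 = -184 at (sqrt(184), -sqrt(184)) and (-sqrt(184), sqrt(184))
Maximum xy = 184 at (sqrt(184), sqrt(184)) and (-sqrt(184), -sqrt(184))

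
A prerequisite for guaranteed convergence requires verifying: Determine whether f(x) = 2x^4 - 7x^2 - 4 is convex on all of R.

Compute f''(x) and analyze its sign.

f(x) = 2x^4 - 7x^2 - 4
f'(x) = 8x^3 + -14x
f''(x) = 24x^2 + -14
f''(0) = -14 < 0, so not convex near x = 0
Therefore, f is not globally convex on R.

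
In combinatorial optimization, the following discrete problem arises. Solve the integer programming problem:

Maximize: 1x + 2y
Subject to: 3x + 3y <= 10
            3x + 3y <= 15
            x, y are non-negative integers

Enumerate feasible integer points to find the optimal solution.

Constraint 1: 3x + 3y <= 10
Constraint 2: 3x + 3y <= 15
Feasible x range (need y >= 0): 0 <= x <= min(10/3, 15/3) => x in {0, ..., 3}.
Enumerate feasible integer points row by row (the coefficient of y is 2 > 0, so for each x the largest feasible y gives the best value):
  x = 0: y <= min((10 - 3*0)/3, (15 - 3*0)/3) => y in {0, ..., 3}; best 1*0 + 2*3 = 6
  x = 1: y <= min((10 - 3*1)/3, (15 - 3*1)/3) => y in {0, ..., 2}; best 1*1 + 2*2 = 5
  x = 2: y <= min((10 - 3*2)/3, (15 - 3*2)/3) => y in {0, ..., 1}; best 1*2 + 2*1 = 4
  x = 3: y <= min((10 - 3*3)/3, (15 - 3*3)/3) => y in {0}; best 1*3 + 2*0 = 3
The maximum 1x + 2y = 6 is achieved at x = 0, y = 3.
Check: 3*0 + 3*3 = 9 <= 10 and 3*0 + 3*3 = 9 <= 15.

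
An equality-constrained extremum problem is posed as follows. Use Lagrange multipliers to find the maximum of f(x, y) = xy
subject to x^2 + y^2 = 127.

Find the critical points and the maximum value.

Lagrange conditions: y = 2*lambda*x and x = 2*lambda*y
If x = 0 then y = 0, violating the constraint, so x, y != 0.
Dividing: y/x = x/y => x^2 = y^2 => y = x or y = -x
Constraint: 2x^2 = 127 => x^2 = 127/2 => x = +/-sqrt(127/2)
Critical points: (sqrt(127/2), sqrt(127/2)), (-sqrt(127/2), -sqrt(127/2)), (sqrt(127/2), -sqrt(127/2)), (-sqrt(127/2), sqrt(127/2))
  y = x:  xy = x^2 = 127/2  at (sqrt(127/2), sqrt(127/2)) and (-sqrt(127/2), -sqrt(127/2))
  y = -x: xy = -x^2 = -127/2 at (sqrt(127/2), -sqrt(127/2)) and (-sqrt(127/2), sqrt(127/2))
Maximum xy = 127/2 at (sqrt(127/2), sqrt(127/2)) and (-sqrt(127/2), -sqrt(127/2))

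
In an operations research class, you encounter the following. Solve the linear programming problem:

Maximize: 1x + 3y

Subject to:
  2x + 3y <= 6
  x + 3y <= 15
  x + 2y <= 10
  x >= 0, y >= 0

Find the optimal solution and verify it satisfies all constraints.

Feasible vertices: (0, 0), (0, 2), (3, 0)
Objective 1x + 3y at each vertex:
  (0, 0): 0
  (0, 2): 6
  (3, 0): 3
Maximum is 6 at (0, 2).
Verify constraints at (x, y) = (0, 2):
  2*0 + 3*2 = 6 <= 6 (active)
  1*0 + 3*2 = 6 <= 15
  1*0 + 2*2 = 4 <= 10
  x = 0 >= 0, y = 2 >= 0. All constraints satisfied.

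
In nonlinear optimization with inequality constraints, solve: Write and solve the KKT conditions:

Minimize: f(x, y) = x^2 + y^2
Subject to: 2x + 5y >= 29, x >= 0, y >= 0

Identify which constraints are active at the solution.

KKT conditions for min x^2 + y^2 s.t. 2x + 5y >= 29, x >= 0, y >= 0:
Stationarity: 2x = mu*2 + mu_x, 2y = mu*5 + mu_y, with mu, mu_x, mu_y >= 0
Complementary slackness: mu*(2x + 5y - 29) = 0, mu_x*x = 0, mu_y*y = 0
(0, 0) is infeasible (2*0 + 5*0 < 29), so if mu = 0 stationarity would force x = mu_x/2 >= 0, y = mu_y/2 >= 0 with mu_x*x = mu_y*y = 0, i.e. x = y = 0: contradiction. Hence mu > 0 and 2x + 5y = 29 is active.
Try x > 0, y > 0 (so mu_x = mu_y = 0): x = 2*mu/2, y = 5*mu/2
Substitute: 2*(2*mu/2) + 5*(5*mu/2) = 29
  mu*29/2 = 29 => mu = 2
x* = 2 > 0, y* = 5 > 0, consistent with mu_x = mu_y = 0.
f is convex and the constraints are linear, so this KKT point is the global minimum.
f* = 29
Active constraints: 2x + 5y >= 29 (holds with equality, mu = 2 > 0); x >= 0 and y >= 0 are inactive (mu_x = mu_y = 0).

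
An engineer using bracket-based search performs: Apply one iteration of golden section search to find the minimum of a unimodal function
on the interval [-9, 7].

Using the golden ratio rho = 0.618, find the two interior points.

Golden section search on [-9, 7].
Golden ratio rho = 0.618 (approx).
Interior points:
  x_1 = -9 + (1-0.618)*16 = -2.8880
  x_2 = -9 + 0.618*16 = 0.8880
Compare f(x_1) and f(x_2) to determine which subinterval to keep.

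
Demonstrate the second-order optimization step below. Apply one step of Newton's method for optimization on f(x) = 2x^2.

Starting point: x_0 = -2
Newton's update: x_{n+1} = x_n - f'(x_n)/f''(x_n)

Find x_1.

f(x) = 2x^2
f'(x) = 4x + (0), f''(x) = 4
Newton step: x_1 = x_0 - f'(x_0)/f''(x_0)
f'(-2) = -8
x_1 = -2 - -8/4 = 0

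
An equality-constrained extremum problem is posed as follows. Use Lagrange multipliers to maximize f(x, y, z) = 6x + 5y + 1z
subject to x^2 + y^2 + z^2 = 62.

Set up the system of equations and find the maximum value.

Lagrange conditions: 6 = 2*lambda*x, 5 = 2*lambda*y, 1 = 2*lambda*z
So x:6 = y:5 = z:1, i.e. x = 6t, y = 5t, z = 1t
Constraint: t^2*(6^2 + 5^2 + 1^2) = 62
  t^2 * 62 = 62  =>  t = sqrt(1)
Maximum = 6*6t + 5*5t + 1*1t = 62*sqrt(1) = 62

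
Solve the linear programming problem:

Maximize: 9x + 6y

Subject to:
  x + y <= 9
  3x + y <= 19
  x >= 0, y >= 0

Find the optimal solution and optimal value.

Feasible vertices: (0, 0), (0, 9), (5, 4), (19/3, 0)
Objective 9x + 6y at each:
  (0, 0): 0
  (0, 9): 54
  (5, 4): 69
  (19/3, 0): 57
Maximum is 69 at (5, 4).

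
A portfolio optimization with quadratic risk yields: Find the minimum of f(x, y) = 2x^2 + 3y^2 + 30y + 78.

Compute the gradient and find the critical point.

f(x,y) = 2x^2 + 3y^2 + 30y + 78
df/dx = 4x + (0) = 0  =>  x = 0
df/dy = 6y + (30) = 0  =>  y = -5
f(0, -5) = 2*(0)^2 + 3*(-5)^2 + 30*(-5) + 78 = 3
Hessian is diagonal with entries 4, 6 > 0, so this is a minimum.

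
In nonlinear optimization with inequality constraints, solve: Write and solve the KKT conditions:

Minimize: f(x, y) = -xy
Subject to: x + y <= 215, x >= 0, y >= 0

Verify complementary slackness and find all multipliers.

Problem: min -xy s.t. x + y <= 215 (multiplier lambda), x >= 0 (mu_x), y >= 0 (mu_y)
KKT stationarity: -y + lambda - mu_x = 0, -x + lambda - mu_y = 0, with lambda, mu_x, mu_y >= 0
Complementary slackness: lambda*(x + y - 215) = 0, mu_x*x = 0, mu_y*y = 0
If lambda = 0: y = -mu_x <= 0 and x = -mu_y <= 0 force x = y = 0 with f = 0; but x = y = 215/2 is feasible with f = -46225/4 < 0, so this is not the minimum. Hence lambda > 0 and x + y = 215.
Try x > 0, y > 0 (so mu_x = mu_y = 0): y = lambda, x = lambda => x = y = lambda
x + y = 215 => 2*lambda = 215 => lambda = 215/2
x* = y* = 215/2 > 0, consistent with mu_x = mu_y = 0.
(Any feasible point with x = 0 or y = 0 has f = 0 > -46225/4, so the minimum is not on those boundaries.)
min(-xy) = -46225/4 (i.e. max xy = 46225/4)
Multipliers: lambda = 215/2, mu_x = 0, mu_y = 0
Complementary slackness: lambda*(x + y - 215) = 215/2*(215/2 + 215/2 - 215) = 0, mu_x*x = 0*215/2 = 0, mu_y*y = 0*215/2 = 0. Satisfied.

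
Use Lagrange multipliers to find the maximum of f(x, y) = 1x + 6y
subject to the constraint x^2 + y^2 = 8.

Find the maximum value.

Set up Lagrange conditions: grad f = lambda * grad g
  1 = 2*lambda*x
  6 = 2*lambda*y
From these: x/y = 1/6, so x = 1t, y = 6t for some t.
Substitute into constraint: (1t)^2 + (6t)^2 = 8
  t^2 * 37 = 8
  t = sqrt(8/37)
Maximum = 1*x + 6*y = (1^2 + 6^2)*t = 37 * sqrt(8/37) = sqrt(296)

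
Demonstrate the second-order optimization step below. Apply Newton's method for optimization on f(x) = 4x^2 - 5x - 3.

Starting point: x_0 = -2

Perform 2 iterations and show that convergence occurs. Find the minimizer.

f(x) = 4x^2 - 5x - 3, f'(x) = 8x + (-5), f''(x) = 8
Step 1: f'(-2) = -21, x_1 = -2 - -21/8 = 5/8
Step 2: f'(5/8) = 0, x_2 = 5/8 (converged)
Newton's method converges in 1 step for quadratics.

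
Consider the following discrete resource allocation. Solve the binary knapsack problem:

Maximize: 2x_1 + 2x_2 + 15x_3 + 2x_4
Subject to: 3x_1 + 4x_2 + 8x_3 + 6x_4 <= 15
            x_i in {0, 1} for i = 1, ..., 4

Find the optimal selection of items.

Items: item 1 (v=2, w=3), item 2 (v=2, w=4), item 3 (v=15, w=8), item 4 (v=2, w=6)
Capacity: 15
Checking all 16 subsets (w = total weight, v = total value):
  {}: w = 0, v = 0
  {1}: w = 3, v = 2
  {2}: w = 4, v = 2
  {3}: w = 8, v = 15
  {4}: w = 6, v = 2
  {1, 2}: w = 7, v = 4
  {1, 3}: w = 11, v = 17
  {1, 4}: w = 9, v = 4
  {2, 3}: w = 12, v = 17
  {2, 4}: w = 10, v = 4
  {3, 4}: w = 14, v = 17
  {1, 2, 3}: w = 15, v = 19
  {1, 2, 4}: w = 13, v = 6
  {1, 3, 4}: w = 17 > 15, infeasible
  {2, 3, 4}: w = 18 > 15, infeasible
  {1, 2, 3, 4}: w = 21 > 15, infeasible
Best feasible subset: items [1, 2, 3]
Total weight: 15 <= 15, total value: 19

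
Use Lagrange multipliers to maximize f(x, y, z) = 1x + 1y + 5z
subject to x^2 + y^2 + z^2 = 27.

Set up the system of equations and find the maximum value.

Lagrange conditions: 1 = 2*lambda*x, 1 = 2*lambda*y, 5 = 2*lambda*z
So x:1 = y:1 = z:5, i.e. x = 1t, y = 1t, z = 5t
Constraint: t^2*(1^2 + 1^2 + 5^2) = 27
  t^2 * 27 = 27  =>  t = sqrt(1)
Maximum = 1*1t + 1*1t + 5*5t = 27*sqrt(1) = 27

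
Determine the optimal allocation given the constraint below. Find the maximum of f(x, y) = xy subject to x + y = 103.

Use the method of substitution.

Substitute y = 103 - x into f(x,y) = xy:
g(x) = x(103 - x) = 103x - x^2
g'(x) = 103 - 2x = 0  =>  x = 103/2
y = 103 - 103/2 = 103/2
Maximum value = (103/2) * (103/2) = 10609/4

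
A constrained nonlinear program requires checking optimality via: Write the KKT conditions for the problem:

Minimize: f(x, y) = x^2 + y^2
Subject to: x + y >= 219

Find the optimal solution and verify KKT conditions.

KKT conditions for min x^2 + y^2 s.t. x + y >= 219:
Stationarity: 2x = mu, 2y = mu
So x = y = mu/2.
Complementary slackness: mu*(x + y - 219) = 0
Primal feasibility: x + y >= 219; dual feasibility: mu >= 0
If mu = 0 then x = y = 0, but 0 + 0 < 219 is infeasible, so the constraint is active.
Constraint active: x + y = 2*(mu/2) = 219 => mu = 219
x = y = 219/2, f = 47961/2
Verify: stationarity 2*(219/2) = 219 = mu; primal 219/2 + 219/2 = 219 >= 219; dual mu = 219 >= 0; complementary slackness 219*(219 - 219) = 0. All KKT conditions hold.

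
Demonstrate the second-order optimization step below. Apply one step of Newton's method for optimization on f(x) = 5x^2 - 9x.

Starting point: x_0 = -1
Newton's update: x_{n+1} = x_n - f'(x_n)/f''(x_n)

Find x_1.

f(x) = 5x^2 - 9x
f'(x) = 10x + (-9), f''(x) = 10
Newton step: x_1 = x_0 - f'(x_0)/f''(x_0)
f'(-1) = -19
x_1 = -1 - -19/10 = 9/10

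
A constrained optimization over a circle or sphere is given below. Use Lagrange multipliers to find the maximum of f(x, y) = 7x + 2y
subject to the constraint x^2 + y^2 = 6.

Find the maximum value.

Set up Lagrange conditions: grad f = lambda * grad g
  7 = 2*lambda*x
  2 = 2*lambda*y
From these: x/y = 7/2, so x = 7t, y = 2t for some t.
Substitute into constraint: (7t)^2 + (2t)^2 = 6
  t^2 * 53 = 6
  t = sqrt(6/53)
Maximum = 7*x + 2*y = (7^2 + 2^2)*t = 53 * sqrt(6/53) = sqrt(318)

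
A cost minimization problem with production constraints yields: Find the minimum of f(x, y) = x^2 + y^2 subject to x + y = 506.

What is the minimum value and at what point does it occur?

Substitute y = 506 - x into f(x,y) = x^2 + y^2:
g(x) = x^2 + (506 - x)^2 = 2x^2 - 1012x + 256036
g'(x) = 4x - 1012 = 0  =>  x = 253
y = 506 - 253 = 253
Minimum value = 253^2 + 253^2 = 128018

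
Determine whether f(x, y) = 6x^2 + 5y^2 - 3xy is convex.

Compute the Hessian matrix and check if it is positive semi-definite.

f(x,y) = 6x^2 + 5y^2 - 3xy
Hessian H = [[12, -3], [-3, 10]]
trace(H) = 22, det(H) = 111
Eigenvalues: (22 +/- sqrt(40)) / 2 = 14.16, 7.838
Since both eigenvalues > 0, f is convex.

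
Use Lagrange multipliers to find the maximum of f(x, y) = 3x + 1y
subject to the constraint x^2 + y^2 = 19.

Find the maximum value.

Set up Lagrange conditions: grad f = lambda * grad g
  3 = 2*lambda*x
  1 = 2*lambda*y
From these: x/y = 3/1, so x = 3t, y = 1t for some t.
Substitute into constraint: (3t)^2 + (1t)^2 = 19
  t^2 * 10 = 19
  t = sqrt(19/10)
Maximum = 3*x + 1*y = (3^2 + 1^2)*t = 10 * sqrt(19/10) = sqrt(190)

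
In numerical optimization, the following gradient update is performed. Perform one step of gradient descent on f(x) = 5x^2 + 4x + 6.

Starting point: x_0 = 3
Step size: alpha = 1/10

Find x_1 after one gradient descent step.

f(x) = 5x^2 + 4x + 6
f'(x) = 10x + 4
f'(3) = 10*3 + (4) = 34
x_1 = x_0 - alpha * f'(x_0) = 3 - 1/10 * 34 = -2/5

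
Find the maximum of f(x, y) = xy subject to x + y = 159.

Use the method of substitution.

Substitute y = 159 - x into f(x,y) = xy:
g(x) = x(159 - x) = 159x - x^2
g'(x) = 159 - 2x = 0  =>  x = 159/2
y = 159 - 159/2 = 159/2
Maximum value = (159/2) * (159/2) = 25281/4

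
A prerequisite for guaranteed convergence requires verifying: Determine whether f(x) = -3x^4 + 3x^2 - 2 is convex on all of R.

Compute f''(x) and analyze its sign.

f(x) = -3x^4 + 3x^2 - 2
f'(x) = -12x^3 + 6x
f''(x) = -36x^2 + 6
f''(x) = -36x^2 + 6 -> -inf as |x| -> inf
Therefore, f is not globally convex on R.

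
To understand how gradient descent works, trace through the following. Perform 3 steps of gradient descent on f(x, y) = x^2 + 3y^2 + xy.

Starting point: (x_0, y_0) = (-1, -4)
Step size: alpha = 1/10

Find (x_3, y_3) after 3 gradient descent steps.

f(x,y) = x^2 + 3y^2 + xy
grad_x = 2x + 1y, grad_y = 6y + 1x
Step 1: grad = (-6, -25), (-2/5, -3/2)
Step 2: grad = (-23/10, -47/5), (-17/100, -14/25)
Step 3: grad = (-9/10, -353/100), (-2/25, -207/1000)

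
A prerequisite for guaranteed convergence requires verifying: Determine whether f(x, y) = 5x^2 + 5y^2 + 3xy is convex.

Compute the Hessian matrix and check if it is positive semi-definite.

f(x,y) = 5x^2 + 5y^2 + 3xy
Hessian H = [[10, 3], [3, 10]]
trace(H) = 20, det(H) = 91
Eigenvalues: (20 +/- sqrt(36)) / 2 = 13, 7
Since both eigenvalues > 0, f is convex.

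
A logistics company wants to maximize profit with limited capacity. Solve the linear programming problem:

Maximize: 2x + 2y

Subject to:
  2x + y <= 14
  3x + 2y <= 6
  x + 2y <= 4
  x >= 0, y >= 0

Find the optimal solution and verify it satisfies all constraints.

Feasible vertices: (0, 0), (0, 2), (1, 3/2), (2, 0)
Objective 2x + 2y at each vertex:
  (0, 0): 0
  (0, 2): 4
  (1, 3/2): 5
  (2, 0): 4
Maximum is 5 at (1, 3/2).
Verify constraints at (x, y) = (1, 3/2):
  2*1 + 1*(3/2) = 7/2 <= 14
  3*1 + 2*(3/2) = 6 <= 6 (active)
  1*1 + 2*(3/2) = 4 <= 4 (active)
  x = 1 >= 0, y = 3/2 >= 0. All constraints satisfied.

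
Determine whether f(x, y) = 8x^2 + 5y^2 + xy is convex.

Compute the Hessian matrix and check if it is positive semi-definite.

f(x,y) = 8x^2 + 5y^2 + xy
Hessian H = [[16, 1], [1, 10]]
trace(H) = 26, det(H) = 159
Eigenvalues: (26 +/- sqrt(40)) / 2 = 16.16, 9.838
Since both eigenvalues > 0, f is convex.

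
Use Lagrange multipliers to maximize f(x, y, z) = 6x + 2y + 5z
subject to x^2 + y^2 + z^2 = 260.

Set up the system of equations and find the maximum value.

Lagrange conditions: 6 = 2*lambda*x, 2 = 2*lambda*y, 5 = 2*lambda*z
So x:6 = y:2 = z:5, i.e. x = 6t, y = 2t, z = 5t
Constraint: t^2*(6^2 + 2^2 + 5^2) = 260
  t^2 * 65 = 260  =>  t = sqrt(4)
Maximum = 6*6t + 2*2t + 5*5t = 65*sqrt(4) = 130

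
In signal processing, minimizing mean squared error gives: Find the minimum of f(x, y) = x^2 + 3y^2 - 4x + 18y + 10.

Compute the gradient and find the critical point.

f(x,y) = x^2 + 3y^2 - 4x + 18y + 10
df/dx = 2x + (-4) = 0  =>  x = 2
df/dy = 6y + (18) = 0  =>  y = -3
f(2, -3) = 1*(2)^2 + 3*(-3)^2 + -4*(2) + 18*(-3) + 10 = -21
Hessian is diagonal with entries 2, 6 > 0, so this is a minimum.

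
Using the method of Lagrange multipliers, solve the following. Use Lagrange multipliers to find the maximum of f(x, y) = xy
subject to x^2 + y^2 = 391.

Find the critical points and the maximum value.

Lagrange conditions: y = 2*lambda*x and x = 2*lambda*y
If x = 0 then y = 0, violating the constraint, so x, y != 0.
Dividing: y/x = x/y => x^2 = y^2 => y = x or y = -x
Constraint: 2x^2 = 391 => x^2 = 391/2 => x = +/-sqrt(391/2)
Critical points: (sqrt(391/2), sqrt(391/2)), (-sqrt(391/2), -sqrt(391/2)), (sqrt(391/2), -sqrt(391/2)), (-sqrt(391/2), sqrt(391/2))
  y = x:  xy = x^2 = 391/2  at (sqrt(391/2), sqrt(391/2)) and (-sqrt(391/2), -sqrt(391/2))
  y = -x: xy = -x^2 = -391/2 at (sqrt(391/2), -sqrt(391/2)) and (-sqrt(391/2), sqrt(391/2))
Maximum xy = 391/2 at (sqrt(391/2), sqrt(391/2)) and (-sqrt(391/2), -sqrt(391/2))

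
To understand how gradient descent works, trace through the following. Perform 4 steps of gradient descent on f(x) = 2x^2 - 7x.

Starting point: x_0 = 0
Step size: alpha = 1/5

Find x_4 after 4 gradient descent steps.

f(x) = 2x^2 - 7x, f'(x) = 4x + (-7)
Step 1: f'(0) = -7, x_1 = 0 - 1/5 * -7 = 7/5
Step 2: f'(7/5) = -7/5, x_2 = 7/5 - 1/5 * -7/5 = 42/25
Step 3: f'(42/25) = -7/25, x_3 = 42/25 - 1/5 * -7/25 = 217/125
Step 4: f'(217/125) = -7/125, x_4 = 217/125 - 1/5 * -7/125 = 1092/625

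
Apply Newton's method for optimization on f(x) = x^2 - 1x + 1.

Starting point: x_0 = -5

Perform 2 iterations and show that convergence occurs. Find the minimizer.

f(x) = x^2 - 1x + 1, f'(x) = 2x + (-1), f''(x) = 2
Step 1: f'(-5) = -11, x_1 = -5 - -11/2 = 1/2
Step 2: f'(1/2) = 0, x_2 = 1/2 (converged)
Newton's method converges in 1 step for quadratics.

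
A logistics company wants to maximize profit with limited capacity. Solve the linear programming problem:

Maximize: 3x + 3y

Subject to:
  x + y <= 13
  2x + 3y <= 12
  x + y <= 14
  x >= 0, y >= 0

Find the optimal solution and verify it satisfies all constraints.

Feasible vertices: (0, 0), (0, 4), (6, 0)
Objective 3x + 3y at each vertex:
  (0, 0): 0
  (0, 4): 12
  (6, 0): 18
Maximum is 18 at (6, 0).
Verify constraints at (x, y) = (6, 0):
  1*6 + 1*0 = 6 <= 13
  2*6 + 3*0 = 12 <= 12 (active)
  1*6 + 1*0 = 6 <= 14
  x = 6 >= 0, y = 0 >= 0. All constraints satisfied.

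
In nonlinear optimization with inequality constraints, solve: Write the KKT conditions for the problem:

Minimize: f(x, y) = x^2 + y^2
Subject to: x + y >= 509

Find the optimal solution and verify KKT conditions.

KKT conditions for min x^2 + y^2 s.t. x + y >= 509:
Stationarity: 2x = mu, 2y = mu
So x = y = mu/2.
Complementary slackness: mu*(x + y - 509) = 0
Primal feasibility: x + y >= 509; dual feasibility: mu >= 0
If mu = 0 then x = y = 0, but 0 + 0 < 509 is infeasible, so the constraint is active.
Constraint active: x + y = 2*(mu/2) = 509 => mu = 509
x = y = 509/2, f = 259081/2
Verify: stationarity 2*(509/2) = 509 = mu; primal 509/2 + 509/2 = 509 >= 509; dual mu = 509 >= 0; complementary slackness 509*(509 - 509) = 0. All KKT conditions hold.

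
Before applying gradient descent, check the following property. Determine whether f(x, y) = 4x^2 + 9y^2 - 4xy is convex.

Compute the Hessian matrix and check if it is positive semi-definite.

f(x,y) = 4x^2 + 9y^2 - 4xy
Hessian H = [[8, -4], [-4, 18]]
trace(H) = 26, det(H) = 128
Eigenvalues: (26 +/- sqrt(164)) / 2 = 19.4, 6.597
Since both eigenvalues > 0, f is convex.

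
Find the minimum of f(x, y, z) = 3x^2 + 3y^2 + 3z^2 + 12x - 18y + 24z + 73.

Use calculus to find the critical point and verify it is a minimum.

f(x,y,z) = 3x^2 + 3y^2 + 3z^2 + 12x - 18y + 24z + 73
df/dx = 6x + (12) = 0 => x = -2
df/dy = 6y + (-18) = 0 => y = 3
df/dz = 6z + (24) = 0 => z = -4
f(-2,3,-4) = 3*(-2)^2 + 3*(3)^2 + 3*(-4)^2 + 12*(-2) + -18*(3) + 24*(-4) + 73 = -14
Hessian is diagonal with entries 6, 6, 6 > 0, confirmed minimum.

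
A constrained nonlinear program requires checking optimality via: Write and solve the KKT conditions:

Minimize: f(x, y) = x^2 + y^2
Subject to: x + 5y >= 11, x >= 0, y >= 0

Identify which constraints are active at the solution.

KKT conditions for min x^2 + y^2 s.t. 1x + 5y >= 11, x >= 0, y >= 0:
Stationarity: 2x = mu*1 + mu_x, 2y = mu*5 + mu_y, with mu, mu_x, mu_y >= 0
Complementary slackness: mu*(x + 5y - 11) = 0, mu_x*x = 0, mu_y*y = 0
(0, 0) is infeasible (1*0 + 5*0 < 11), so if mu = 0 stationarity would force x = mu_x/2 >= 0, y = mu_y/2 >= 0 with mu_x*x = mu_y*y = 0, i.e. x = y = 0: contradiction. Hence mu > 0 and x + 5y = 11 is active.
Try x > 0, y > 0 (so mu_x = mu_y = 0): x = 1*mu/2, y = 5*mu/2
Substitute: 1*(1*mu/2) + 5*(5*mu/2) = 11
  mu*26/2 = 11 => mu = 11/13
x* = 11/26 > 0, y* = 55/26 > 0, consistent with mu_x = mu_y = 0.
f is convex and the constraints are linear, so this KKT point is the global minimum.
f* = 121/26
Active constraints: x + 5y >= 11 (holds with equality, mu = 11/13 > 0); x >= 0 and y >= 0 are inactive (mu_x = mu_y = 0).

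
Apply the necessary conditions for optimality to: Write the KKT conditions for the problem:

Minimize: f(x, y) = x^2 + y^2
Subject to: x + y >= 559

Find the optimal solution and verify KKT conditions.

KKT conditions for min x^2 + y^2 s.t. x + y >= 559:
Stationarity: 2x = mu, 2y = mu
So x = y = mu/2.
Complementary slackness: mu*(x + y - 559) = 0
Primal feasibility: x + y >= 559; dual feasibility: mu >= 0
If mu = 0 then x = y = 0, but 0 + 0 < 559 is infeasible, so the constraint is active.
Constraint active: x + y = 2*(mu/2) = 559 => mu = 559
x = y = 559/2, f = 312481/2
Verify: stationarity 2*(559/2) = 559 = mu; primal 559/2 + 559/2 = 559 >= 559; dual mu = 559 >= 0; complementary slackness 559*(559 - 559) = 0. All KKT conditions hold.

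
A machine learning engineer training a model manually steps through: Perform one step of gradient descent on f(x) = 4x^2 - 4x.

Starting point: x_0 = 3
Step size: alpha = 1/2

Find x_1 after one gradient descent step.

f(x) = 4x^2 - 4x
f'(x) = 8x - 4
f'(3) = 8*3 + (-4) = 20
x_1 = x_0 - alpha * f'(x_0) = 3 - 1/2 * 20 = -7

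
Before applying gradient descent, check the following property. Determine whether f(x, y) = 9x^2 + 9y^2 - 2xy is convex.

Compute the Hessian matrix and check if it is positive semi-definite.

f(x,y) = 9x^2 + 9y^2 - 2xy
Hessian H = [[18, -2], [-2, 18]]
trace(H) = 36, det(H) = 320
Eigenvalues: (36 +/- sqrt(16)) / 2 = 20, 16
Since both eigenvalues > 0, f is convex.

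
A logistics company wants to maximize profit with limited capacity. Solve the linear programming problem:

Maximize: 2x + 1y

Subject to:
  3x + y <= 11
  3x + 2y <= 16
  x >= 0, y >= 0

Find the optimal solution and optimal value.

Feasible vertices: (0, 0), (0, 8), (2, 5), (11/3, 0)
Objective 2x + 1y at each:
  (0, 0): 0
  (0, 8): 8
  (2, 5): 9
  (11/3, 0): 22/3
Maximum is 9 at (2, 5).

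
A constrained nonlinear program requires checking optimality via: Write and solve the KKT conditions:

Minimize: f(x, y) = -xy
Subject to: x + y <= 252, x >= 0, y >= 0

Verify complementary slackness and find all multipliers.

Problem: min -xy s.t. x + y <= 252 (multiplier lambda), x >= 0 (mu_x), y >= 0 (mu_y)
KKT stationarity: -y + lambda - mu_x = 0, -x + lambda - mu_y = 0, with lambda, mu_x, mu_y >= 0
Complementary slackness: lambda*(x + y - 252) = 0, mu_x*x = 0, mu_y*y = 0
If lambda = 0: y = -mu_x <= 0 and x = -mu_y <= 0 force x = y = 0 with f = 0; but x = y = 126 is feasible with f = -15876 < 0, so this is not the minimum. Hence lambda > 0 and x + y = 252.
Try x > 0, y > 0 (so mu_x = mu_y = 0): y = lambda, x = lambda => x = y = lambda
x + y = 252 => 2*lambda = 252 => lambda = 126
x* = y* = 126 > 0, consistent with mu_x = mu_y = 0.
(Any feasible point with x = 0 or y = 0 has f = 0 > -15876, so the minimum is not on those boundaries.)
min(-xy) = -15876 (i.e. max xy = 15876)
Multipliers: lambda = 126, mu_x = 0, mu_y = 0
Complementary slackness: lambda*(x + y - 252) = 126*(126 + 126 - 252) = 0, mu_x*x = 0*126 = 0, mu_y*y = 0*126 = 0. Satisfied.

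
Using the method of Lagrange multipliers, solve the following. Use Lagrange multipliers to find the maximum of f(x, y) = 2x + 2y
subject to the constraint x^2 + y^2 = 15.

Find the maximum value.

Set up Lagrange conditions: grad f = lambda * grad g
  2 = 2*lambda*x
  2 = 2*lambda*y
From these: x/y = 2/2, so x = 2t, y = 2t for some t.
Substitute into constraint: (2t)^2 + (2t)^2 = 15
  t^2 * 8 = 15
  t = sqrt(15/8)
Maximum = 2*x + 2*y = (2^2 + 2^2)*t = 8 * sqrt(15/8) = sqrt(120)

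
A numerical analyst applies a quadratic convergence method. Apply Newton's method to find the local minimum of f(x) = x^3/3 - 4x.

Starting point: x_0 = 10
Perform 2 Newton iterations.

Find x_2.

f(x) = x^3/3 - 4x
f'(x) = x^2 - 4, f''(x) = 2x
Newton update: x_{n+1} = x_n - (x_n^2 - 4)/(2*x_n)
Step 1: x_0 = 10, f'=96, f''=20, x_1 = 26/5
Step 2: x_1 = 26/5, f'=576/25, f''=52/5, x_2 = 194/65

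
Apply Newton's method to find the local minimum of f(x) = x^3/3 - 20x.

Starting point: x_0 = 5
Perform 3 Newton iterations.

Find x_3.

f(x) = x^3/3 - 20x
f'(x) = x^2 - 20, f''(x) = 2x
Newton update: x_{n+1} = x_n - (x_n^2 - 20)/(2*x_n)
Step 1: x_0 = 5, f'=5, f''=10, x_1 = 9/2
Step 2: x_1 = 9/2, f'=1/4, f''=9, x_2 = 161/36
Step 3: x_2 = 161/36, f'=1/1296, f''=161/18, x_3 = 51841/11592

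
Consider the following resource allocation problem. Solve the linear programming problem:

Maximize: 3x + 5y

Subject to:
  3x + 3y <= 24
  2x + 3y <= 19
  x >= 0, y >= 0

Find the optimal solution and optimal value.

Feasible vertices: (0, 0), (0, 19/3), (5, 3), (8, 0)
Objective 3x + 5y at each:
  (0, 0): 0
  (0, 19/3): 95/3
  (5, 3): 30
  (8, 0): 24
Maximum is 95/3 at (0, 19/3).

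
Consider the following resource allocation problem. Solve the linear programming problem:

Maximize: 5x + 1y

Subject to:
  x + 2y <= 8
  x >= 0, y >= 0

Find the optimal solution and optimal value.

The feasible region has vertices at [(0, 0), (8, 0), (0, 4)].
Checking objective 5x + 1y at each vertex:
  (0, 0): 5*0 + 1*0 = 0
  (8, 0): 5*8 + 1*0 = 40
  (0, 4): 5*0 + 1*4 = 4
Maximum is 40 at (8, 0).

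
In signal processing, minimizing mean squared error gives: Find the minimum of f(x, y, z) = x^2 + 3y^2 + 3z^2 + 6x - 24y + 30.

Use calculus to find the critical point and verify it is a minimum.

f(x,y,z) = x^2 + 3y^2 + 3z^2 + 6x - 24y + 30
df/dx = 2x + (6) = 0 => x = -3
df/dy = 6y + (-24) = 0 => y = 4
df/dz = 6z + (0) = 0 => z = 0
f(-3,4,0) = 1*(-3)^2 + 3*(4)^2 + 3*(0)^2 + 6*(-3) + -24*(4) + 30 = -27
Hessian is diagonal with entries 2, 6, 6 > 0, confirmed minimum.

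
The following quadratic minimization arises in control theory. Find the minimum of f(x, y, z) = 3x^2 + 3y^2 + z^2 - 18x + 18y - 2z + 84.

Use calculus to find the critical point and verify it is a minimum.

f(x,y,z) = 3x^2 + 3y^2 + z^2 - 18x + 18y - 2z + 84
df/dx = 6x + (-18) = 0 => x = 3
df/dy = 6y + (18) = 0 => y = -3
df/dz = 2z + (-2) = 0 => z = 1
f(3,-3,1) = 3*(3)^2 + 3*(-3)^2 + 1*(1)^2 + -18*(3) + 18*(-3) + -2*(1) + 84 = 29
Hessian is diagonal with entries 6, 6, 2 > 0, confirmed minimum.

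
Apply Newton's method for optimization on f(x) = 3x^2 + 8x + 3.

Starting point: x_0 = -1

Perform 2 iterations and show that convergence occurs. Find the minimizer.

f(x) = 3x^2 + 8x + 3, f'(x) = 6x + (8), f''(x) = 6
Step 1: f'(-1) = 2, x_1 = -1 - 2/6 = -4/3
Step 2: f'(-4/3) = 0, x_2 = -4/3 (converged)
Newton's method converges in 1 step for quadratics.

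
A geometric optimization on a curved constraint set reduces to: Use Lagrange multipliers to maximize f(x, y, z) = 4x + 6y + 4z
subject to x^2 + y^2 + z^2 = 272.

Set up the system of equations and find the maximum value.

Lagrange conditions: 4 = 2*lambda*x, 6 = 2*lambda*y, 4 = 2*lambda*z
So x:4 = y:6 = z:4, i.e. x = 4t, y = 6t, z = 4t
Constraint: t^2*(4^2 + 6^2 + 4^2) = 272
  t^2 * 68 = 272  =>  t = sqrt(4)
Maximum = 4*4t + 6*6t + 4*4t = 68*sqrt(4) = 136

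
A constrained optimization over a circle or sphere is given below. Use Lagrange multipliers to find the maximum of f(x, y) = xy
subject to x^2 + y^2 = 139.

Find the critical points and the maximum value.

Lagrange conditions: y = 2*lambda*x and x = 2*lambda*y
If x = 0 then y = 0, violating the constraint, so x, y != 0.
Dividing: y/x = x/y => x^2 = y^2 => y = x or y = -x
Constraint: 2x^2 = 139 => x^2 = 139/2 => x = +/-sqrt(139/2)
Critical points: (sqrt(139/2), sqrt(139/2)), (-sqrt(139/2), -sqrt(139/2)), (sqrt(139/2), -sqrt(139/2)), (-sqrt(139/2), sqrt(139/2))
  y = x:  xy = x^2 = 139/2  at (sqrt(139/2), sqrt(139/2)) and (-sqrt(139/2), -sqrt(139/2))
  y = -x: xy = -x^2 = -139/2 at (sqrt(139/2), -sqrt(139/2)) and (-sqrt(139/2), sqrt(139/2))
Maximum xy = 139/2 at (sqrt(139/2), sqrt(139/2)) and (-sqrt(139/2), -sqrt(139/2))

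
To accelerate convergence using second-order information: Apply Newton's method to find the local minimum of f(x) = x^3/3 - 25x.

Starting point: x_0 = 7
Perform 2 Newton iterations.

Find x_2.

f(x) = x^3/3 - 25x
f'(x) = x^2 - 25, f''(x) = 2x
Newton update: x_{n+1} = x_n - (x_n^2 - 25)/(2*x_n)
Step 1: x_0 = 7, f'=24, f''=14, x_1 = 37/7
Step 2: x_1 = 37/7, f'=144/49, f''=74/7, x_2 = 1297/259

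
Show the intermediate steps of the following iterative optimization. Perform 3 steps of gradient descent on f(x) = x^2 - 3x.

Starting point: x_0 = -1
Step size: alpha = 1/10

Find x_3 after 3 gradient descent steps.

f(x) = x^2 - 3x, f'(x) = 2x + (-3)
Step 1: f'(-1) = -5, x_1 = -1 - 1/10 * -5 = -1/2
Step 2: f'(-1/2) = -4, x_2 = -1/2 - 1/10 * -4 = -1/10
Step 3: f'(-1/10) = -16/5, x_3 = -1/10 - 1/10 * -16/5 = 11/50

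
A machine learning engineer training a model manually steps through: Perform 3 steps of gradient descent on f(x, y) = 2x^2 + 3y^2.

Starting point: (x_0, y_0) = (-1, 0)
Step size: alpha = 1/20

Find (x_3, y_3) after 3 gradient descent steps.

f(x,y) = 2x^2 + 3y^2
grad_x = 4x + 0y, grad_y = 6y + 0x
Step 1: grad = (-4, 0), (-4/5, 0)
Step 2: grad = (-16/5, 0), (-16/25, 0)
Step 3: grad = (-64/25, 0), (-64/125, 0)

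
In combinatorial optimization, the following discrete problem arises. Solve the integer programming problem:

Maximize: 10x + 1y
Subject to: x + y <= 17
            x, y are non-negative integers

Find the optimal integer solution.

Objective: 10x + 1y, constraint: x + y <= 17
Coefficient of x is 10 >= coefficient of y is 1, so allocate the entire budget to x.
Optimal: x = 17, y = 0, value = 170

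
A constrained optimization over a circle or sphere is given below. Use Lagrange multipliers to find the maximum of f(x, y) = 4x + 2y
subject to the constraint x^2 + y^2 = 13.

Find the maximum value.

Set up Lagrange conditions: grad f = lambda * grad g
  4 = 2*lambda*x
  2 = 2*lambda*y
From these: x/y = 4/2, so x = 4t, y = 2t for some t.
Substitute into constraint: (4t)^2 + (2t)^2 = 13
  t^2 * 20 = 13
  t = sqrt(13/20)
Maximum = 4*x + 2*y = (4^2 + 2^2)*t = 20 * sqrt(13/20) = sqrt(260)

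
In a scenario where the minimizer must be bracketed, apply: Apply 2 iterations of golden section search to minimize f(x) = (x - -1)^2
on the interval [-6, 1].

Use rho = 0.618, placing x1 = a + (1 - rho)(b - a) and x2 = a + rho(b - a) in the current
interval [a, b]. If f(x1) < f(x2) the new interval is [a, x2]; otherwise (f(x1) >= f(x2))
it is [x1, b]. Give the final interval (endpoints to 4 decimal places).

Golden section search for min of f(x) = (x - -1)^2 on [-6, 1].
Each step: x1 = a + (1 - rho)(b - a), x2 = a + rho(b - a); if f(x1) < f(x2) keep [a, x2], otherwise keep [x1, b].
Step 1: [-6.0000, 1.0000], x1=-3.3260 (f=5.4103), x2=-1.6740 (f=0.4543); f(x1) > f(x2) => keep [-3.3260, 1.0000]
Step 2: [-3.3260, 1.0000], x1=-1.6735 (f=0.4536), x2=-0.6525 (f=0.1207); f(x1) > f(x2) => keep [-1.6735, 1.0000]
Final interval: [-1.6735, 1.0000]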